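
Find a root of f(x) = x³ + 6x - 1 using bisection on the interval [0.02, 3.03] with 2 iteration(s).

f(x) = x³ + 6x - 1
Initial interval: [0.02, 3.03]

Iteration 1:
  c_1 = (0.020000 + 3.030000)/2 = 1.525000
  f(c_1) = f(1.525000) = 11.696578
  f(a) × f(c) < 0, new interval: [0.020000, 1.525000]
Iteration 2:
  c_2 = (0.020000 + 1.525000)/2 = 0.772500
  f(c_2) = f(0.772500) = 4.095994
  f(a) × f(c) < 0, new interval: [0.020000, 0.772500]

After 2 iteration(s), the approximation is c_2 = 0.772500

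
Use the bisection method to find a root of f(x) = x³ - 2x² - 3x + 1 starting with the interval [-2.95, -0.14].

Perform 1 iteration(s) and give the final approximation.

f(x) = x³ - 2x² - 3x + 1
Initial interval: [-2.95, -0.14]

Iteration 1:
  c_1 = (-2.950000 + (-0.140000))/2 = -1.545000
  f(c_1) = f(-1.545000) = -2.827004
  f(a) × f(c) ≥ 0, new interval: [-1.545000, -0.140000]

After 1 iteration(s), the approximation is c_1 = -1.545000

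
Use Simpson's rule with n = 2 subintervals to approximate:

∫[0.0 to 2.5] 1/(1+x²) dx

f(x) = 1/(1+x²)
a = 0.0, b = 2.5, n = 2
h = (b - a)/n = 1.250000

Simpson's rule: (h/3)[f(x₀) + 4f(x₁) + 2f(x₂) + ... + f(xₙ)]

x_0 = 0.0000, f(x_0) = 1.000000, coefficient = 1
x_1 = 1.2500, f(x_1) = 0.390244, coefficient = 4
x_2 = 2.5000, f(x_2) = 0.137931, coefficient = 1

I ≈ (1.250000/3) × 2.698907 = 1.124544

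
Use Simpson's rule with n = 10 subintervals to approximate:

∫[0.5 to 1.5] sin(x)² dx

f(x) = sin(x)²
a = 0.5, b = 1.5, n = 10
h = (b - a)/n = 0.100000

Simpson's rule: (h/3)[f(x₀) + 4f(x₁) + 2f(x₂) + ... + f(xₙ)]

x_0 = 0.5000, f(x_0) = 0.229849, coefficient = 1
x_1 = 0.6000, f(x_1) = 0.318821, coefficient = 4
x_2 = 0.7000, f(x_2) = 0.415016, coefficient = 2
x_3 = 0.8000, f(x_3) = 0.514600, coefficient = 4
x_4 = 0.9000, f(x_4) = 0.613601, coefficient = 2
x_5 = 1.0000, f(x_5) = 0.708073, coefficient = 4
x_6 = 1.1000, f(x_6) = 0.794251, coefficient = 2
x_7 = 1.2000, f(x_7) = 0.868697, coefficient = 4
x_8 = 1.3000, f(x_8) = 0.928444, coefficient = 2
x_9 = 1.4000, f(x_9) = 0.971111, coefficient = 4
x_10 = 1.5000, f(x_10) = 0.994996, coefficient = 1

I ≈ (0.100000/3) × 20.252679 = 0.675089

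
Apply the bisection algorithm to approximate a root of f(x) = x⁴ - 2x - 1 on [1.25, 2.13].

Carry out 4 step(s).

f(x) = x⁴ - 2x - 1
Initial interval: [1.25, 2.13]

Iteration 1:
  c_1 = (1.250000 + 2.130000)/2 = 1.690000
  f(c_1) = f(1.690000) = 3.777307
  f(a) × f(c) < 0, new interval: [1.250000, 1.690000]
Iteration 2:
  c_2 = (1.250000 + 1.690000)/2 = 1.470000
  f(c_2) = f(1.470000) = 0.729489
  f(a) × f(c) < 0, new interval: [1.250000, 1.470000]
Iteration 3:
  c_3 = (1.250000 + 1.470000)/2 = 1.360000
  f(c_3) = f(1.360000) = -0.298980
  f(a) × f(c) ≥ 0, new interval: [1.360000, 1.470000]
Iteration 4:
  c_4 = (1.360000 + 1.470000)/2 = 1.415000
  f(c_4) = f(1.415000) = 0.178905
  f(a) × f(c) < 0, new interval: [1.360000, 1.415000]

After 4 iteration(s), the approximation is c_4 = 1.415000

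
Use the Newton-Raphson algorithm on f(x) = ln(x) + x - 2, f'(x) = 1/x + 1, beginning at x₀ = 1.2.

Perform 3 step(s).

f(x) = ln(x) + x - 2
f'(x) = 1/x + 1
x₀ = 1.2

Newton-Raphson formula: x_{n+1} = x_n - f(x_n)/f'(x_n)

Iteration 1:
  f(1.200000) = -0.617678
  f'(1.200000) = 1.833333
  x_1 = 1.200000 - (-0.617678)/1.833333 = 1.536916
Iteration 2:
  f(1.536916) = -0.033307
  f'(1.536916) = 1.650654
  x_2 = 1.536916 - (-0.033307)/1.650654 = 1.557094
Iteration 3:
  f(1.557094) = -0.000085
  f'(1.557094) = 1.642222
  x_3 = 1.557094 - (-0.000085)/1.642222 = 1.557146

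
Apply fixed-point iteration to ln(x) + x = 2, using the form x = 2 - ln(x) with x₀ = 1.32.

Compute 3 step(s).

Equation: ln(x) + x = 2
Fixed-point form: x = 2 - ln(x)
x₀ = 1.32

x_1 = g(1.320000) = 1.722368
x_2 = g(1.722368) = 1.456300
x_3 = g(1.456300) = 1.624101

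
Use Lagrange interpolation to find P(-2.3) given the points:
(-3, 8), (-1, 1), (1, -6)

Lagrange interpolation formula:
P(x) = Σ yᵢ × Lᵢ(x)
where Lᵢ(x) = Π_{j≠i} (x - xⱼ)/(xᵢ - xⱼ)

L_0(-2.3) = (-2.3 - (-1))/(-3 - (-1)) × (-2.3 - 1)/(-3 - 1) = 0.536250
L_1(-2.3) = (-2.3 - (-3))/(-1 - (-3)) × (-2.3 - 1)/(-1 - 1) = 0.577500
L_2(-2.3) = (-2.3 - (-3))/(1 - (-3)) × (-2.3 - (-1))/(1 - (-1)) = -0.113750

P(-2.3) = 8×L_0(-2.3) + 1×L_1(-2.3) + (-6)×L_2(-2.3)
P(-2.3) = 5.550000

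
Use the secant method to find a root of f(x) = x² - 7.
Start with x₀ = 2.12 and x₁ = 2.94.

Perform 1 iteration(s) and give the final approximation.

f(x) = x² - 7
x₀ = 2.12, x₁ = 2.94

Secant formula: x_{n+1} = x_n - f(x_n)(x_n - x_{n-1})/(f(x_n) - f(x_{n-1}))

Iteration 1:
  f(2.120000) = -2.505600
  f(2.940000) = 1.643600
  x_2 = 2.940000 - 1.643600×(2.940000 - 2.120000)/(1.643600 - (-2.505600))
       = 2.615178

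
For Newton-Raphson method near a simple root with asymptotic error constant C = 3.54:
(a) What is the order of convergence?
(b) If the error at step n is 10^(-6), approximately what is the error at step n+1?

(a) Newton-Raphson has quadratic (order 2) convergence near simple roots.
    This means |e_{n+1}| ≈ C|e_n|².

(b) With |e_n| = 10^(-6) and C = 3.54:
    |e_{n+1}| ≈ 3.54 × (10^(-6))² = 3.54 × 10^(-12)

(a) 2 (quadratic); (b) |e_{n+1}| ≈ 3.540e-12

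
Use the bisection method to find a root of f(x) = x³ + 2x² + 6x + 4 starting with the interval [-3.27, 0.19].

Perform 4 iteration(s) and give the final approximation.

f(x) = x³ + 2x² + 6x + 4
Initial interval: [-3.27, 0.19]

Iteration 1:
  c_1 = (-3.270000 + 0.190000)/2 = -1.540000
  f(c_1) = f(-1.540000) = -4.149064
  f(a) × f(c) ≥ 0, new interval: [-1.540000, 0.190000]
Iteration 2:
  c_2 = (-1.540000 + 0.190000)/2 = -0.675000
  f(c_2) = f(-0.675000) = 0.553703
  f(a) × f(c) < 0, new interval: [-1.540000, -0.675000]
Iteration 3:
  c_3 = (-1.540000 + (-0.675000))/2 = -1.107500
  f(c_3) = f(-1.107500) = -1.550299
  f(a) × f(c) ≥ 0, new interval: [-1.107500, -0.675000]
Iteration 4:
  c_4 = (-1.107500 + (-0.675000))/2 = -0.891250
  f(c_4) = f(-0.891250) = -0.466790
  f(a) × f(c) ≥ 0, new interval: [-0.891250, -0.675000]

After 4 iteration(s), the approximation is c_4 = -0.891250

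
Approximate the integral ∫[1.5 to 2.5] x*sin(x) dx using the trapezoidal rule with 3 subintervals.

f(x) = x*sin(x)
a = 1.5, b = 2.5, n = 3
h = (b - a)/n = 0.333333

Trapezoidal rule: (h/2)[f(x₀) + 2f(x₁) + 2f(x₂) + ... + f(xₙ)]

x_0 = 1.5000, f(x_0) = 1.496242, coefficient = 1
x_1 = 1.8333, f(x_1) = 1.770514, coefficient = 2
x_2 = 2.1667, f(x_2) = 1.793264, coefficient = 2
x_3 = 2.5000, f(x_3) = 1.496180, coefficient = 1

I ≈ (0.333333/2) × 10.119978 = 1.686663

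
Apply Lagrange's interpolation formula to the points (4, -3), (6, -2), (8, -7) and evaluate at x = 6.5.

Lagrange interpolation formula:
P(x) = Σ yᵢ × Lᵢ(x)
where Lᵢ(x) = Π_{j≠i} (x - xⱼ)/(xᵢ - xⱼ)

L_0(6.5) = (6.5 - 6)/(4 - 6) × (6.5 - 8)/(4 - 8) = -0.093750
L_1(6.5) = (6.5 - 4)/(6 - 4) × (6.5 - 8)/(6 - 8) = 0.937500
L_2(6.5) = (6.5 - 4)/(8 - 4) × (6.5 - 6)/(8 - 6) = 0.156250

P(6.5) = (-3)×L_0(6.5) + (-2)×L_1(6.5) + (-7)×L_2(6.5)
P(6.5) = -2.687500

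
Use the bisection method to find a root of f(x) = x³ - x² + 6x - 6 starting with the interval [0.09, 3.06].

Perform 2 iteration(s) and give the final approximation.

f(x) = x³ - x² + 6x - 6
Initial interval: [0.09, 3.06]

Iteration 1:
  c_1 = (0.090000 + 3.060000)/2 = 1.575000
  f(c_1) = f(1.575000) = 4.876359
  f(a) × f(c) < 0, new interval: [0.090000, 1.575000]
Iteration 2:
  c_2 = (0.090000 + 1.575000)/2 = 0.832500
  f(c_2) = f(0.832500) = -1.121087
  f(a) × f(c) ≥ 0, new interval: [0.832500, 1.575000]

After 2 iteration(s), the approximation is c_2 = 0.832500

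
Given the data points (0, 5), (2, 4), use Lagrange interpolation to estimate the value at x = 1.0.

Lagrange interpolation formula:
P(x) = Σ yᵢ × Lᵢ(x)
where Lᵢ(x) = Π_{j≠i} (x - xⱼ)/(xᵢ - xⱼ)

L_0(1.0) = (1.0 - 2)/(0 - 2) = 0.500000
L_1(1.0) = (1.0 - 0)/(2 - 0) = 0.500000

P(1.0) = 5×L_0(1.0) + 4×L_1(1.0)
P(1.0) = 4.500000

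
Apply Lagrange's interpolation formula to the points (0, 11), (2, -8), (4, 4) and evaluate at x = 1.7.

Lagrange interpolation formula:
P(x) = Σ yᵢ × Lᵢ(x)
where Lᵢ(x) = Π_{j≠i} (x - xⱼ)/(xᵢ - xⱼ)

L_0(1.7) = (1.7 - 2)/(0 - 2) × (1.7 - 4)/(0 - 4) = 0.086250
L_1(1.7) = (1.7 - 0)/(2 - 0) × (1.7 - 4)/(2 - 4) = 0.977500
L_2(1.7) = (1.7 - 0)/(4 - 0) × (1.7 - 2)/(4 - 2) = -0.063750

P(1.7) = 11×L_0(1.7) + (-8)×L_1(1.7) + 4×L_2(1.7)
P(1.7) = -7.126250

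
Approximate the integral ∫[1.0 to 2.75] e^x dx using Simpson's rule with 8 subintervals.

f(x) = e^x
a = 1.0, b = 2.75, n = 8
h = (b - a)/n = 0.218750

Simpson's rule: (h/3)[f(x₀) + 4f(x₁) + 2f(x₂) + ... + f(xₙ)]

x_0 = 1.0000, f(x_0) = 2.718282, coefficient = 1
x_1 = 1.2188, f(x_1) = 3.382956, coefficient = 4
x_2 = 1.4375, f(x_2) = 4.210157, coefficient = 2
x_3 = 1.6562, f(x_3) = 5.239625, coefficient = 4
x_4 = 1.8750, f(x_4) = 6.520819, coefficient = 2
x_5 = 2.0938, f(x_5) = 8.115291, coefficient = 4
x_6 = 2.3125, f(x_6) = 10.099642, coefficient = 2
x_7 = 2.5312, f(x_7) = 12.569208, coefficient = 4
x_8 = 2.7500, f(x_8) = 15.642632, coefficient = 1

I ≈ (0.218750/3) × 177.250471 = 12.924514
Exact value: 12.924350
Error: 0.000163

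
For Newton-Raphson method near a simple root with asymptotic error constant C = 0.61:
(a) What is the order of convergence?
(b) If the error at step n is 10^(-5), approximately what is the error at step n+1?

(a) Newton-Raphson has quadratic (order 2) convergence near simple roots.
    This means |e_{n+1}| ≈ C|e_n|².

(b) With |e_n| = 10^(-5) and C = 0.61:
    |e_{n+1}| ≈ 0.61 × (10^(-5))² = 0.61 × 10^(-10)

(a) 2 (quadratic); (b) |e_{n+1}| ≈ 6.100e-11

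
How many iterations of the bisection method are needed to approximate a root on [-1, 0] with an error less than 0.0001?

We need (b-a)/2^n ≤ 0.0001
(0 - (-1))/2^n ≤ 0.0001
1/2^n ≤ 0.0001
2^n ≥ 10000
n ≥ log₂(10000) = 13.29
n ≥ 14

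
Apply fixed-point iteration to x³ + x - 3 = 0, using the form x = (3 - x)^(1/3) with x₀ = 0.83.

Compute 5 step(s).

Equation: x³ + x - 3 = 0
Fixed-point form: x = (3 - x)^(1/3)
x₀ = 0.83

x_1 = g(0.830000) = 1.294653
x_2 = g(1.294653) = 1.194733
x_3 = g(1.194733) = 1.217626
x_4 = g(1.217626) = 1.212457
x_5 = g(1.212457) = 1.213628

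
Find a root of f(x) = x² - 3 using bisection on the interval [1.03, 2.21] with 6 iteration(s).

f(x) = x² - 3
Initial interval: [1.03, 2.21]

Iteration 1:
  c_1 = (1.030000 + 2.210000)/2 = 1.620000
  f(c_1) = f(1.620000) = -0.375600
  f(a) × f(c) ≥ 0, new interval: [1.620000, 2.210000]
Iteration 2:
  c_2 = (1.620000 + 2.210000)/2 = 1.915000
  f(c_2) = f(1.915000) = 0.667225
  f(a) × f(c) < 0, new interval: [1.620000, 1.915000]
Iteration 3:
  c_3 = (1.620000 + 1.915000)/2 = 1.767500
  f(c_3) = f(1.767500) = 0.124056
  f(a) × f(c) < 0, new interval: [1.620000, 1.767500]
Iteration 4:
  c_4 = (1.620000 + 1.767500)/2 = 1.693750
  f(c_4) = f(1.693750) = -0.131211
  f(a) × f(c) ≥ 0, new interval: [1.693750, 1.767500]
Iteration 5:
  c_5 = (1.693750 + 1.767500)/2 = 1.730625
  f(c_5) = f(1.730625) = -0.004937
  f(a) × f(c) ≥ 0, new interval: [1.730625, 1.767500]
Iteration 6:
  c_6 = (1.730625 + 1.767500)/2 = 1.749062
  f(c_6) = f(1.749062) = 0.059220
  f(a) × f(c) < 0, new interval: [1.730625, 1.749062]

After 6 iteration(s), the approximation is c_6 = 1.749062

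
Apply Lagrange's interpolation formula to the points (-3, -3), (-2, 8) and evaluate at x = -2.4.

Lagrange interpolation formula:
P(x) = Σ yᵢ × Lᵢ(x)
where Lᵢ(x) = Π_{j≠i} (x - xⱼ)/(xᵢ - xⱼ)

L_0(-2.4) = (-2.4 - (-2))/(-3 - (-2)) = 0.400000
L_1(-2.4) = (-2.4 - (-3))/(-2 - (-3)) = 0.600000

P(-2.4) = (-3)×L_0(-2.4) + 8×L_1(-2.4)
P(-2.4) = 3.600000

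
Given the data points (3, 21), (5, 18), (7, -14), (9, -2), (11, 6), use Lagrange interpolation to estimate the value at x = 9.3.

Lagrange interpolation formula:
P(x) = Σ yᵢ × Lᵢ(x)
where Lᵢ(x) = Π_{j≠i} (x - xⱼ)/(xᵢ - xⱼ)

L_0(9.3) = (9.3 - 5)/(3 - 5) × (9.3 - 7)/(3 - 7) × (9.3 - 9)/(3 - 9) × (9.3 - 11)/(3 - 11) = -0.013135
L_1(9.3) = (9.3 - 3)/(5 - 3) × (9.3 - 7)/(5 - 7) × (9.3 - 9)/(5 - 9) × (9.3 - 11)/(5 - 11) = 0.076978
L_2(9.3) = (9.3 - 3)/(7 - 3) × (9.3 - 5)/(7 - 5) × (9.3 - 9)/(7 - 9) × (9.3 - 11)/(7 - 11) = -0.215873
L_3(9.3) = (9.3 - 3)/(9 - 3) × (9.3 - 5)/(9 - 5) × (9.3 - 7)/(9 - 7) × (9.3 - 11)/(9 - 11) = 1.103353
L_4(9.3) = (9.3 - 3)/(11 - 3) × (9.3 - 5)/(11 - 5) × (9.3 - 7)/(11 - 7) × (9.3 - 9)/(11 - 9) = 0.048677

P(9.3) = 21×L_0(9.3) + 18×L_1(9.3) + (-14)×L_2(9.3) + (-2)×L_3(9.3) + 6×L_4(9.3)
P(9.3) = 2.217354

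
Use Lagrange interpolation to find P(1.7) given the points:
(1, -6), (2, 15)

Lagrange interpolation formula:
P(x) = Σ yᵢ × Lᵢ(x)
where Lᵢ(x) = Π_{j≠i} (x - xⱼ)/(xᵢ - xⱼ)

L_0(1.7) = (1.7 - 2)/(1 - 2) = 0.300000
L_1(1.7) = (1.7 - 1)/(2 - 1) = 0.700000

P(1.7) = (-6)×L_0(1.7) + 15×L_1(1.7)
P(1.7) = 8.700000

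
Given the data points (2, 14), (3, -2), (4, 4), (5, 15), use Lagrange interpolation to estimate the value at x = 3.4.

Lagrange interpolation formula:
P(x) = Σ yᵢ × Lᵢ(x)
where Lᵢ(x) = Π_{j≠i} (x - xⱼ)/(xᵢ - xⱼ)

L_0(3.4) = (3.4 - 3)/(2 - 3) × (3.4 - 4)/(2 - 4) × (3.4 - 5)/(2 - 5) = -0.064000
L_1(3.4) = (3.4 - 2)/(3 - 2) × (3.4 - 4)/(3 - 4) × (3.4 - 5)/(3 - 5) = 0.672000
L_2(3.4) = (3.4 - 2)/(4 - 2) × (3.4 - 3)/(4 - 3) × (3.4 - 5)/(4 - 5) = 0.448000
L_3(3.4) = (3.4 - 2)/(5 - 2) × (3.4 - 3)/(5 - 3) × (3.4 - 4)/(5 - 4) = -0.056000

P(3.4) = 14×L_0(3.4) + (-2)×L_1(3.4) + 4×L_2(3.4) + 15×L_3(3.4)
P(3.4) = -1.288000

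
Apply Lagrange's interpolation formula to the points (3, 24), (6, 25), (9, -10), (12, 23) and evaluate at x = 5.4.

Lagrange interpolation formula:
P(x) = Σ yᵢ × Lᵢ(x)
where Lᵢ(x) = Π_{j≠i} (x - xⱼ)/(xᵢ - xⱼ)

L_0(5.4) = (5.4 - 6)/(3 - 6) × (5.4 - 9)/(3 - 9) × (5.4 - 12)/(3 - 12) = 0.088000
L_1(5.4) = (5.4 - 3)/(6 - 3) × (5.4 - 9)/(6 - 9) × (5.4 - 12)/(6 - 12) = 1.056000
L_2(5.4) = (5.4 - 3)/(9 - 3) × (5.4 - 6)/(9 - 6) × (5.4 - 12)/(9 - 12) = -0.176000
L_3(5.4) = (5.4 - 3)/(12 - 3) × (5.4 - 6)/(12 - 6) × (5.4 - 9)/(12 - 9) = 0.032000

P(5.4) = 24×L_0(5.4) + 25×L_1(5.4) + (-10)×L_2(5.4) + 23×L_3(5.4)
P(5.4) = 31.008000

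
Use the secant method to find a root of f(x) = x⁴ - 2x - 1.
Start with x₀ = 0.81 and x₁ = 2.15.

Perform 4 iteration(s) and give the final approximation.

f(x) = x⁴ - 2x - 1
x₀ = 0.81, x₁ = 2.15

Secant formula: x_{n+1} = x_n - f(x_n)(x_n - x_{n-1})/(f(x_n) - f(x_{n-1}))

Iteration 1:
  f(0.810000) = -2.189533
  f(2.150000) = 16.067506
  x_2 = 2.150000 - 16.067506×(2.150000 - 0.810000)/(16.067506 - (-2.189533))
       = 0.970704
Iteration 2:
  f(2.150000) = 16.067506
  f(0.970704) = -2.053543
  x_3 = 0.970704 - (-2.053543)×(0.970704 - 2.150000)/(-2.053543 - 16.067506)
       = 1.104346
Iteration 3:
  f(0.970704) = -2.053543
  f(1.104346) = -1.721317
  x_4 = 1.104346 - (-1.721317)×(1.104346 - 0.970704)/(-1.721317 - (-2.053543))
       = 1.796768
Iteration 4:
  f(1.104346) = -1.721317
  f(1.796768) = 5.828867
  x_5 = 1.796768 - 5.828867×(1.796768 - 1.104346)/(5.828867 - (-1.721317))
       = 1.262207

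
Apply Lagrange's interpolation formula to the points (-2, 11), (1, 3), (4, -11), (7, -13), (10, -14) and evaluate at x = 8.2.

Lagrange interpolation formula:
P(x) = Σ yᵢ × Lᵢ(x)
where Lᵢ(x) = Π_{j≠i} (x - xⱼ)/(xᵢ - xⱼ)

L_0(8.2) = (8.2 - 1)/(-2 - 1) × (8.2 - 4)/(-2 - 4) × (8.2 - 7)/(-2 - 7) × (8.2 - 10)/(-2 - 10) = -0.033600
L_1(8.2) = (8.2 - (-2))/(1 - (-2)) × (8.2 - 4)/(1 - 4) × (8.2 - 7)/(1 - 7) × (8.2 - 10)/(1 - 10) = 0.190400
L_2(8.2) = (8.2 - (-2))/(4 - (-2)) × (8.2 - 1)/(4 - 1) × (8.2 - 7)/(4 - 7) × (8.2 - 10)/(4 - 10) = -0.489600
L_3(8.2) = (8.2 - (-2))/(7 - (-2)) × (8.2 - 1)/(7 - 1) × (8.2 - 4)/(7 - 4) × (8.2 - 10)/(7 - 10) = 1.142400
L_4(8.2) = (8.2 - (-2))/(10 - (-2)) × (8.2 - 1)/(10 - 1) × (8.2 - 4)/(10 - 4) × (8.2 - 7)/(10 - 7) = 0.190400

P(8.2) = 11×L_0(8.2) + 3×L_1(8.2) + (-11)×L_2(8.2) + (-13)×L_3(8.2) + (-14)×L_4(8.2)
P(8.2) = -11.929600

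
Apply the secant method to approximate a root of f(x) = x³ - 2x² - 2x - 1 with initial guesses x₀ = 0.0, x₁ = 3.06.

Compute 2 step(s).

f(x) = x³ - 2x² - 2x - 1
x₀ = 0.0, x₁ = 3.06

Secant formula: x_{n+1} = x_n - f(x_n)(x_n - x_{n-1})/(f(x_n) - f(x_{n-1}))

Iteration 1:
  f(0.000000) = -1.000000
  f(3.060000) = 2.805416
  x_2 = 3.060000 - 2.805416×(3.060000 - 0.000000)/(2.805416 - (-1.000000))
       = 0.804117
Iteration 2:
  f(3.060000) = 2.805416
  f(0.804117) = -3.381497
  x_3 = 0.804117 - (-3.381497)×(0.804117 - 3.060000)/(-3.381497 - 2.805416)
       = 2.037084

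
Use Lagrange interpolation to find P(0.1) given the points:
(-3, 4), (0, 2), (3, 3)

Lagrange interpolation formula:
P(x) = Σ yᵢ × Lᵢ(x)
where Lᵢ(x) = Π_{j≠i} (x - xⱼ)/(xᵢ - xⱼ)

L_0(0.1) = (0.1 - 0)/(-3 - 0) × (0.1 - 3)/(-3 - 3) = -0.016111
L_1(0.1) = (0.1 - (-3))/(0 - (-3)) × (0.1 - 3)/(0 - 3) = 0.998889
L_2(0.1) = (0.1 - (-3))/(3 - (-3)) × (0.1 - 0)/(3 - 0) = 0.017222

P(0.1) = 4×L_0(0.1) + 2×L_1(0.1) + 3×L_2(0.1)
P(0.1) = 1.985000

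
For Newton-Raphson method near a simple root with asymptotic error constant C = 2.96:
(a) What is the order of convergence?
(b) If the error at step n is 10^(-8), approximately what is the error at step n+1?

(a) Newton-Raphson has quadratic (order 2) convergence near simple roots.
    This means |e_{n+1}| ≈ C|e_n|².

(b) With |e_n| = 10^(-8) and C = 2.96:
    |e_{n+1}| ≈ 2.96 × (10^(-8))² = 2.96 × 10^(-16)

(a) 2 (quadratic); (b) |e_{n+1}| ≈ 2.960e-16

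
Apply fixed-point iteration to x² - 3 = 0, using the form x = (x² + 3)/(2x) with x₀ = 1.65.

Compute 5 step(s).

Equation: x² - 3 = 0
Fixed-point form: x = (x² + 3)/(2x)
x₀ = 1.65

x_1 = g(1.650000) = 1.734091
x_2 = g(1.734091) = 1.732052
x_3 = g(1.732052) = 1.732051
x_4 = g(1.732051) = 1.732051
x_5 = g(1.732051) = 1.732051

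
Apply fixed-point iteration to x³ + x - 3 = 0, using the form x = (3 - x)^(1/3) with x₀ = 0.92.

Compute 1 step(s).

Equation: x³ + x - 3 = 0
Fixed-point form: x = (3 - x)^(1/3)
x₀ = 0.92

x_1 = g(0.920000) = 1.276501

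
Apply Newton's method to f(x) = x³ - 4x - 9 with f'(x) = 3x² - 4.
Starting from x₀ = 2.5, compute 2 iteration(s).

f(x) = x³ - 4x - 9
f'(x) = 3x² - 4
x₀ = 2.5

Newton-Raphson formula: x_{n+1} = x_n - f(x_n)/f'(x_n)

Iteration 1:
  f(2.500000) = -3.375000
  f'(2.500000) = 14.750000
  x_1 = 2.500000 - (-3.375000)/14.750000 = 2.728814
Iteration 2:
  f(2.728814) = 0.404647
  f'(2.728814) = 18.339270
  x_2 = 2.728814 - 0.404647/18.339270 = 2.706749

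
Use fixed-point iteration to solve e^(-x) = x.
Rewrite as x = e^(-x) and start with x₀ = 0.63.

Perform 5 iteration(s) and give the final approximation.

Equation: e^(-x) = x
Fixed-point form: x = e^(-x)
x₀ = 0.63

x_1 = g(0.630000) = 0.532592
x_2 = g(0.532592) = 0.587081
x_3 = g(0.587081) = 0.555948
x_4 = g(0.555948) = 0.573529
x_5 = g(0.573529) = 0.563533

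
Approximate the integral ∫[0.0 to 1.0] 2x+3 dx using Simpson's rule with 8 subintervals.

f(x) = 2x+3
a = 0.0, b = 1.0, n = 8
h = (b - a)/n = 0.125000

Simpson's rule: (h/3)[f(x₀) + 4f(x₁) + 2f(x₂) + ... + f(xₙ)]

x_0 = 0.0000, f(x_0) = 3.000000, coefficient = 1
x_1 = 0.1250, f(x_1) = 3.250000, coefficient = 4
x_2 = 0.2500, f(x_2) = 3.500000, coefficient = 2
x_3 = 0.3750, f(x_3) = 3.750000, coefficient = 4
x_4 = 0.5000, f(x_4) = 4.000000, coefficient = 2
x_5 = 0.6250, f(x_5) = 4.250000, coefficient = 4
x_6 = 0.7500, f(x_6) = 4.500000, coefficient = 2
x_7 = 0.8750, f(x_7) = 4.750000, coefficient = 4
x_8 = 1.0000, f(x_8) = 5.000000, coefficient = 1

I ≈ (0.125000/3) × 96.000000 = 4.000000
Exact value: 4.000000
Error: 0.000000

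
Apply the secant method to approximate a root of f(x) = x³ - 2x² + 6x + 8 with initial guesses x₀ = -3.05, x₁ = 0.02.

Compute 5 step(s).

f(x) = x³ - 2x² + 6x + 8
x₀ = -3.05, x₁ = 0.02

Secant formula: x_{n+1} = x_n - f(x_n)(x_n - x_{n-1})/(f(x_n) - f(x_{n-1}))

Iteration 1:
  f(-3.050000) = -57.277625
  f(0.020000) = 8.119208
  x_2 = 0.020000 - 8.119208×(0.020000 - (-3.050000))/(8.119208 - (-57.277625))
       = -0.361149
Iteration 2:
  f(0.020000) = 8.119208
  f(-0.361149) = 5.525141
  x_3 = -0.361149 - 5.525141×(-0.361149 - 0.020000)/(5.525141 - 8.119208)
       = -1.172965
Iteration 3:
  f(-0.361149) = 5.525141
  f(-1.172965) = -3.403308
  x_4 = -1.172965 - (-3.403308)×(-1.172965 - (-0.361149))/(-3.403308 - 5.525141)
       = -0.863521
Iteration 4:
  f(-1.172965) = -3.403308
  f(-0.863521) = 0.683639
  x_5 = -0.863521 - 0.683639×(-0.863521 - (-1.172965))/(0.683639 - (-3.403308))
       = -0.915283
Iteration 5:
  f(-0.863521) = 0.683639
  f(-0.915283) = 0.066047
  x_6 = -0.915283 - 0.066047×(-0.915283 - (-0.863521))/(0.066047 - 0.683639)
       = -0.920818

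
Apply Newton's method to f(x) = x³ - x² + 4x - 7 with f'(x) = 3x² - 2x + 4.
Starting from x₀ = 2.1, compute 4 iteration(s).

f(x) = x³ - x² + 4x - 7
f'(x) = 3x² - 2x + 4
x₀ = 2.1

Newton-Raphson formula: x_{n+1} = x_n - f(x_n)/f'(x_n)

Iteration 1:
  f(2.100000) = 6.251000
  f'(2.100000) = 13.030000
  x_1 = 2.100000 - 6.251000/13.030000 = 1.620261
Iteration 2:
  f(1.620261) = 1.109381
  f'(1.620261) = 8.635215
  x_2 = 1.620261 - 1.109381/8.635215 = 1.491789
Iteration 3:
  f(1.491789) = 0.061602
  f'(1.491789) = 7.692727
  x_3 = 1.491789 - 0.061602/7.692727 = 1.483781
Iteration 4:
  f(1.483781) = 0.000222
  f'(1.483781) = 7.637259
  x_4 = 1.483781 - 0.000222/7.637259 = 1.483752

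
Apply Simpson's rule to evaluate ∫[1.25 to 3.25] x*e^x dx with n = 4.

f(x) = x*e^x
a = 1.25, b = 3.25, n = 4
h = (b - a)/n = 0.500000

Simpson's rule: (h/3)[f(x₀) + 4f(x₁) + 2f(x₂) + ... + f(xₙ)]

x_0 = 1.2500, f(x_0) = 4.362929, coefficient = 1
x_1 = 1.7500, f(x_1) = 10.070555, coefficient = 4
x_2 = 2.2500, f(x_2) = 21.347406, coefficient = 2
x_3 = 2.7500, f(x_3) = 43.017238, coefficient = 4
x_4 = 3.2500, f(x_4) = 83.818605, coefficient = 1

I ≈ (0.500000/3) × 343.227514 = 57.204586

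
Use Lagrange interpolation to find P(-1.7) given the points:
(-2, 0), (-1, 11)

Lagrange interpolation formula:
P(x) = Σ yᵢ × Lᵢ(x)
where Lᵢ(x) = Π_{j≠i} (x - xⱼ)/(xᵢ - xⱼ)

L_0(-1.7) = (-1.7 - (-1))/(-2 - (-1)) = 0.700000
L_1(-1.7) = (-1.7 - (-2))/(-1 - (-2)) = 0.300000

P(-1.7) = 0×L_0(-1.7) + 11×L_1(-1.7)
P(-1.7) = 3.300000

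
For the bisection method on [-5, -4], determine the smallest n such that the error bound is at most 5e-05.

We need (b-a)/2^n ≤ 5e-05
(-4 - (-5))/2^n ≤ 5e-05
1/2^n ≤ 5e-05
2^n ≥ 20000
n ≥ log₂(20000) = 14.29
n ≥ 15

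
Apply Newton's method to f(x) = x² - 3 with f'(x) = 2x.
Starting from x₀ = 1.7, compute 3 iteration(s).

f(x) = x² - 3
f'(x) = 2x
x₀ = 1.7

Newton-Raphson formula: x_{n+1} = x_n - f(x_n)/f'(x_n)

Iteration 1:
  f(1.700000) = -0.110000
  f'(1.700000) = 3.400000
  x_1 = 1.700000 - (-0.110000)/3.400000 = 1.732353
Iteration 2:
  f(1.732353) = 0.001047
  f'(1.732353) = 3.464706
  x_2 = 1.732353 - 0.001047/3.464706 = 1.732051
Iteration 3:
  f(1.732051) = 0.000000
  f'(1.732051) = 3.464102
  x_3 = 1.732051 - 0.000000/3.464102 = 1.732051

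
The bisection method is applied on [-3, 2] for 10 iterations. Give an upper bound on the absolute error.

Bisection error bound: |error| ≤ (b-a)/2^n
|error| ≤ (2 - (-3))/2^10 = 5/2^10
|error| ≤ 0.0048828125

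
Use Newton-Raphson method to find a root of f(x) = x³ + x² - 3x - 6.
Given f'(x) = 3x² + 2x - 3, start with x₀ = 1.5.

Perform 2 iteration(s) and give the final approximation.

f(x) = x³ + x² - 3x - 6
f'(x) = 3x² + 2x - 3
x₀ = 1.5

Newton-Raphson formula: x_{n+1} = x_n - f(x_n)/f'(x_n)

Iteration 1:
  f(1.500000) = -4.875000
  f'(1.500000) = 6.750000
  x_1 = 1.500000 - (-4.875000)/6.750000 = 2.222222
Iteration 2:
  f(2.222222) = 3.245542
  f'(2.222222) = 16.259259
  x_2 = 2.222222 - 3.245542/16.259259 = 2.022610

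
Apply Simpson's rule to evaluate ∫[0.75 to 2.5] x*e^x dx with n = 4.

f(x) = x*e^x
a = 0.75, b = 2.5, n = 4
h = (b - a)/n = 0.437500

Simpson's rule: (h/3)[f(x₀) + 4f(x₁) + 2f(x₂) + ... + f(xₙ)]

x_0 = 0.7500, f(x_0) = 1.587750, coefficient = 1
x_1 = 1.1875, f(x_1) = 3.893663, coefficient = 4
x_2 = 1.6250, f(x_2) = 8.252431, coefficient = 2
x_3 = 2.0625, f(x_3) = 16.222819, coefficient = 4
x_4 = 2.5000, f(x_4) = 30.456235, coefficient = 1

I ≈ (0.437500/3) × 129.014774 = 18.814654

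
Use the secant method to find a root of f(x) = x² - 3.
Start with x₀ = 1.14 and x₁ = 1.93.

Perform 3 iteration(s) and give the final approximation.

f(x) = x² - 3
x₀ = 1.14, x₁ = 1.93

Secant formula: x_{n+1} = x_n - f(x_n)(x_n - x_{n-1})/(f(x_n) - f(x_{n-1}))

Iteration 1:
  f(1.140000) = -1.700400
  f(1.930000) = 0.724900
  x_2 = 1.930000 - 0.724900×(1.930000 - 1.140000)/(0.724900 - (-1.700400))
       = 1.693876
Iteration 2:
  f(1.930000) = 0.724900
  f(1.693876) = -0.130783
  x_3 = 1.693876 - (-0.130783)×(1.693876 - 1.930000)/(-0.130783 - 0.724900)
       = 1.729966
Iteration 3:
  f(1.693876) = -0.130783
  f(1.729966) = -0.007219
  x_4 = 1.729966 - (-0.007219)×(1.729966 - 1.693876)/(-0.007219 - (-0.130783))
       = 1.732074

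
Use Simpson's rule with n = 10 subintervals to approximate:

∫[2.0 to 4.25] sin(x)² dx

f(x) = sin(x)²
a = 2.0, b = 4.25, n = 10
h = (b - a)/n = 0.225000

Simpson's rule: (h/3)[f(x₀) + 4f(x₁) + 2f(x₂) + ... + f(xₙ)]

x_0 = 2.0000, f(x_0) = 0.826822, coefficient = 1
x_1 = 2.2250, f(x_1) = 0.629694, coefficient = 4
x_2 = 2.4500, f(x_2) = 0.406744, coefficient = 2
x_3 = 2.6750, f(x_3) = 0.202361, coefficient = 4
x_4 = 2.9000, f(x_4) = 0.057240, coefficient = 2
x_5 = 3.1250, f(x_5) = 0.000275, coefficient = 4
x_6 = 3.3500, f(x_6) = 0.042808, coefficient = 2
x_7 = 3.5750, f(x_7) = 0.176371, coefficient = 4
x_8 = 3.8000, f(x_8) = 0.374370, coefficient = 2
x_9 = 4.0250, f(x_9) = 0.597383, coefficient = 4
x_10 = 4.2500, f(x_10) = 0.801006, coefficient = 1

I ≈ (0.225000/3) × 9.814491 = 0.736087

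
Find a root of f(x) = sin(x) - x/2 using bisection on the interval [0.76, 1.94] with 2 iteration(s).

f(x) = sin(x) - x/2
Initial interval: [0.76, 1.94]

Iteration 1:
  c_1 = (0.760000 + 1.940000)/2 = 1.350000
  f(c_1) = f(1.350000) = 0.300723
  f(a) × f(c) ≥ 0, new interval: [1.350000, 1.940000]
Iteration 2:
  c_2 = (1.350000 + 1.940000)/2 = 1.645000
  f(c_2) = f(1.645000) = 0.174748
  f(a) × f(c) ≥ 0, new interval: [1.645000, 1.940000]

After 2 iteration(s), the approximation is c_2 = 1.645000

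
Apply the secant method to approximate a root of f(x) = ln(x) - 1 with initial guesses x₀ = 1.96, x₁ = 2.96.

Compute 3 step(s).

f(x) = ln(x) - 1
x₀ = 1.96, x₁ = 2.96

Secant formula: x_{n+1} = x_n - f(x_n)(x_n - x_{n-1})/(f(x_n) - f(x_{n-1}))

Iteration 1:
  f(1.960000) = -0.327056
  f(2.960000) = 0.085189
  x_2 = 2.960000 - 0.085189×(2.960000 - 1.960000)/(0.085189 - (-0.327056))
       = 2.753353
Iteration 2:
  f(2.960000) = 0.085189
  f(2.753353) = 0.012819
  x_3 = 2.753353 - 0.012819×(2.753353 - 2.960000)/(0.012819 - 0.085189)
       = 2.716748
Iteration 3:
  f(2.753353) = 0.012819
  f(2.716748) = -0.000564
  x_4 = 2.716748 - (-0.000564)×(2.716748 - 2.753353)/(-0.000564 - 0.012819)
       = 2.718292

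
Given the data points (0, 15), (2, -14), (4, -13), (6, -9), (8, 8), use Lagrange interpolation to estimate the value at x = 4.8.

Lagrange interpolation formula:
P(x) = Σ yᵢ × Lᵢ(x)
where Lᵢ(x) = Π_{j≠i} (x - xⱼ)/(xᵢ - xⱼ)

L_0(4.8) = (4.8 - 2)/(0 - 2) × (4.8 - 4)/(0 - 4) × (4.8 - 6)/(0 - 6) × (4.8 - 8)/(0 - 8) = 0.022400
L_1(4.8) = (4.8 - 0)/(2 - 0) × (4.8 - 4)/(2 - 4) × (4.8 - 6)/(2 - 6) × (4.8 - 8)/(2 - 8) = -0.153600
L_2(4.8) = (4.8 - 0)/(4 - 0) × (4.8 - 2)/(4 - 2) × (4.8 - 6)/(4 - 6) × (4.8 - 8)/(4 - 8) = 0.806400
L_3(4.8) = (4.8 - 0)/(6 - 0) × (4.8 - 2)/(6 - 2) × (4.8 - 4)/(6 - 4) × (4.8 - 8)/(6 - 8) = 0.358400
L_4(4.8) = (4.8 - 0)/(8 - 0) × (4.8 - 2)/(8 - 2) × (4.8 - 4)/(8 - 4) × (4.8 - 6)/(8 - 6) = -0.033600

P(4.8) = 15×L_0(4.8) + (-14)×L_1(4.8) + (-13)×L_2(4.8) + (-9)×L_3(4.8) + 8×L_4(4.8)
P(4.8) = -11.491200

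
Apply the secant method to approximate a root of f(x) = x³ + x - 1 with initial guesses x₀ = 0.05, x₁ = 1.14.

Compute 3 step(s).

f(x) = x³ + x - 1
x₀ = 0.05, x₁ = 1.14

Secant formula: x_{n+1} = x_n - f(x_n)(x_n - x_{n-1})/(f(x_n) - f(x_{n-1}))

Iteration 1:
  f(0.050000) = -0.949875
  f(1.140000) = 1.621544
  x_2 = 1.140000 - 1.621544×(1.140000 - 0.050000)/(1.621544 - (-0.949875))
       = 0.452643
Iteration 2:
  f(1.140000) = 1.621544
  f(0.452643) = -0.454617
  x_3 = 0.452643 - (-0.454617)×(0.452643 - 1.140000)/(-0.454617 - 1.621544)
       = 0.603154
Iteration 3:
  f(0.452643) = -0.454617
  f(0.603154) = -0.177423
  x_4 = 0.603154 - (-0.177423)×(0.603154 - 0.452643)/(-0.177423 - (-0.454617))
       = 0.699490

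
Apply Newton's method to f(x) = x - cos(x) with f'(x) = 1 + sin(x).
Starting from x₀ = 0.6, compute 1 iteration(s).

f(x) = x - cos(x)
f'(x) = 1 + sin(x)
x₀ = 0.6

Newton-Raphson formula: x_{n+1} = x_n - f(x_n)/f'(x_n)

Iteration 1:
  f(0.600000) = -0.225336
  f'(0.600000) = 1.564642
  x_1 = 0.600000 - (-0.225336)/1.564642 = 0.744017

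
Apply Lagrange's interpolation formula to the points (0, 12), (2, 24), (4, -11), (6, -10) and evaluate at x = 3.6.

Lagrange interpolation formula:
P(x) = Σ yᵢ × Lᵢ(x)
where Lᵢ(x) = Π_{j≠i} (x - xⱼ)/(xᵢ - xⱼ)

L_0(3.6) = (3.6 - 2)/(0 - 2) × (3.6 - 4)/(0 - 4) × (3.6 - 6)/(0 - 6) = -0.032000
L_1(3.6) = (3.6 - 0)/(2 - 0) × (3.6 - 4)/(2 - 4) × (3.6 - 6)/(2 - 6) = 0.216000
L_2(3.6) = (3.6 - 0)/(4 - 0) × (3.6 - 2)/(4 - 2) × (3.6 - 6)/(4 - 6) = 0.864000
L_3(3.6) = (3.6 - 0)/(6 - 0) × (3.6 - 2)/(6 - 2) × (3.6 - 4)/(6 - 4) = -0.048000

P(3.6) = 12×L_0(3.6) + 24×L_1(3.6) + (-11)×L_2(3.6) + (-10)×L_3(3.6)
P(3.6) = -4.224000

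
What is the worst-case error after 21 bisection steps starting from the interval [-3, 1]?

Bisection error bound: |error| ≤ (b-a)/2^n
|error| ≤ (1 - (-3))/2^21 = 4/2^21
|error| ≤ 0.0000019073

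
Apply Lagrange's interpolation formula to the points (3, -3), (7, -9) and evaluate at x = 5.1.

Lagrange interpolation formula:
P(x) = Σ yᵢ × Lᵢ(x)
where Lᵢ(x) = Π_{j≠i} (x - xⱼ)/(xᵢ - xⱼ)

L_0(5.1) = (5.1 - 7)/(3 - 7) = 0.475000
L_1(5.1) = (5.1 - 3)/(7 - 3) = 0.525000

P(5.1) = (-3)×L_0(5.1) + (-9)×L_1(5.1)
P(5.1) = -6.150000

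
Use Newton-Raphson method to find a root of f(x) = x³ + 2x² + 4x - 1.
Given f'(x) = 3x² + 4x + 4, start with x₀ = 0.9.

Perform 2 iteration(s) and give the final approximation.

f(x) = x³ + 2x² + 4x - 1
f'(x) = 3x² + 4x + 4
x₀ = 0.9

Newton-Raphson formula: x_{n+1} = x_n - f(x_n)/f'(x_n)

Iteration 1:
  f(0.900000) = 4.949000
  f'(0.900000) = 10.030000
  x_1 = 0.900000 - 4.949000/10.030000 = 0.406580
Iteration 2:
  f(0.406580) = 1.024147
  f'(0.406580) = 6.122244
  x_2 = 0.406580 - 1.024147/6.122244 = 0.239297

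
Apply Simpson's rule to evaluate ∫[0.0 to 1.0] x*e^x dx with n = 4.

f(x) = x*e^x
a = 0.0, b = 1.0, n = 4
h = (b - a)/n = 0.250000

Simpson's rule: (h/3)[f(x₀) + 4f(x₁) + 2f(x₂) + ... + f(xₙ)]

x_0 = 0.0000, f(x_0) = 0.000000, coefficient = 1
x_1 = 0.2500, f(x_1) = 0.321006, coefficient = 4
x_2 = 0.5000, f(x_2) = 0.824361, coefficient = 2
x_3 = 0.7500, f(x_3) = 1.587750, coefficient = 4
x_4 = 1.0000, f(x_4) = 2.718282, coefficient = 1

I ≈ (0.250000/3) × 12.002029 = 1.000169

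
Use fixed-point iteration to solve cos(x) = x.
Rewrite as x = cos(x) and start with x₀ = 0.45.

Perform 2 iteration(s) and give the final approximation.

Equation: cos(x) = x
Fixed-point form: x = cos(x)
x₀ = 0.45

x_1 = g(0.450000) = 0.900447
x_2 = g(0.900447) = 0.621260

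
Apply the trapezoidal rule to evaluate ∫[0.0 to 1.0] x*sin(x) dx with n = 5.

f(x) = x*sin(x)
a = 0.0, b = 1.0, n = 5
h = (b - a)/n = 0.200000

Trapezoidal rule: (h/2)[f(x₀) + 2f(x₁) + 2f(x₂) + ... + f(xₙ)]

x_0 = 0.0000, f(x_0) = 0.000000, coefficient = 1
x_1 = 0.2000, f(x_1) = 0.039734, coefficient = 2
x_2 = 0.4000, f(x_2) = 0.155767, coefficient = 2
x_3 = 0.6000, f(x_3) = 0.338785, coefficient = 2
x_4 = 0.8000, f(x_4) = 0.573885, coefficient = 2
x_5 = 1.0000, f(x_5) = 0.841471, coefficient = 1

I ≈ (0.200000/2) × 3.057814 = 0.305781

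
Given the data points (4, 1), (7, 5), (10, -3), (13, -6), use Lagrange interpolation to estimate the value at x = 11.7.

Lagrange interpolation formula:
P(x) = Σ yᵢ × Lᵢ(x)
where Lᵢ(x) = Π_{j≠i} (x - xⱼ)/(xᵢ - xⱼ)

L_0(11.7) = (11.7 - 7)/(4 - 7) × (11.7 - 10)/(4 - 10) × (11.7 - 13)/(4 - 13) = 0.064117
L_1(11.7) = (11.7 - 4)/(7 - 4) × (11.7 - 10)/(7 - 10) × (11.7 - 13)/(7 - 13) = -0.315130
L_2(11.7) = (11.7 - 4)/(10 - 4) × (11.7 - 7)/(10 - 7) × (11.7 - 13)/(10 - 13) = 0.871241
L_3(11.7) = (11.7 - 4)/(13 - 4) × (11.7 - 7)/(13 - 7) × (11.7 - 10)/(13 - 10) = 0.379772

P(11.7) = 1×L_0(11.7) + 5×L_1(11.7) + (-3)×L_2(11.7) + (-6)×L_3(11.7)
P(11.7) = -6.403883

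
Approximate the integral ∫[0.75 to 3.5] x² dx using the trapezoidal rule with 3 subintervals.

f(x) = x²
a = 0.75, b = 3.5, n = 3
h = (b - a)/n = 0.916667

Trapezoidal rule: (h/2)[f(x₀) + 2f(x₁) + 2f(x₂) + ... + f(xₙ)]

x_0 = 0.7500, f(x_0) = 0.562500, coefficient = 1
x_1 = 1.6667, f(x_1) = 2.777778, coefficient = 2
x_2 = 2.5833, f(x_2) = 6.673611, coefficient = 2
x_3 = 3.5000, f(x_3) = 12.250000, coefficient = 1

I ≈ (0.916667/2) × 31.715278 = 14.536169
Exact value: 14.151042
Error: 0.385127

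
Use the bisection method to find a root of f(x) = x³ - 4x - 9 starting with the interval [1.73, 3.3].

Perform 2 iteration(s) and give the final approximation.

f(x) = x³ - 4x - 9
Initial interval: [1.73, 3.3]

Iteration 1:
  c_1 = (1.730000 + 3.300000)/2 = 2.515000
  f(c_1) = f(2.515000) = -3.152059
  f(a) × f(c) ≥ 0, new interval: [2.515000, 3.300000]
Iteration 2:
  c_2 = (2.515000 + 3.300000)/2 = 2.907500
  f(c_2) = f(2.907500) = 3.948715
  f(a) × f(c) < 0, new interval: [2.515000, 2.907500]

After 2 iteration(s), the approximation is c_2 = 2.907500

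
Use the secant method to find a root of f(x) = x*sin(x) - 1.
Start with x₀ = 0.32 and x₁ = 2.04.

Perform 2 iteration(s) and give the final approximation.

f(x) = x*sin(x) - 1
x₀ = 0.32, x₁ = 2.04

Secant formula: x_{n+1} = x_n - f(x_n)(x_n - x_{n-1})/(f(x_n) - f(x_{n-1}))

Iteration 1:
  f(0.320000) = -0.899339
  f(2.040000) = 0.819534
  x_2 = 2.040000 - 0.819534×(2.040000 - 0.320000)/(0.819534 - (-0.899339))
       = 1.219928
Iteration 2:
  f(2.040000) = 0.819534
  f(1.219928) = 0.145604
  x_3 = 1.219928 - 0.145604×(1.219928 - 2.040000)/(0.145604 - 0.819534)
       = 1.042750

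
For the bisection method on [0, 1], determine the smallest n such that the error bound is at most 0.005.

We need (b-a)/2^n ≤ 0.005
(1 - 0)/2^n ≤ 0.005
1/2^n ≤ 0.005
2^n ≥ 200
n ≥ log₂(200) = 7.64
n ≥ 8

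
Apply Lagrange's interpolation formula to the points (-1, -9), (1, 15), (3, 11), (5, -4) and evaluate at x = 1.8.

Lagrange interpolation formula:
P(x) = Σ yᵢ × Lᵢ(x)
where Lᵢ(x) = Π_{j≠i} (x - xⱼ)/(xᵢ - xⱼ)

L_0(1.8) = (1.8 - 1)/(-1 - 1) × (1.8 - 3)/(-1 - 3) × (1.8 - 5)/(-1 - 5) = -0.064000
L_1(1.8) = (1.8 - (-1))/(1 - (-1)) × (1.8 - 3)/(1 - 3) × (1.8 - 5)/(1 - 5) = 0.672000
L_2(1.8) = (1.8 - (-1))/(3 - (-1)) × (1.8 - 1)/(3 - 1) × (1.8 - 5)/(3 - 5) = 0.448000
L_3(1.8) = (1.8 - (-1))/(5 - (-1)) × (1.8 - 1)/(5 - 1) × (1.8 - 3)/(5 - 3) = -0.056000

P(1.8) = (-9)×L_0(1.8) + 15×L_1(1.8) + 11×L_2(1.8) + (-4)×L_3(1.8)
P(1.8) = 15.808000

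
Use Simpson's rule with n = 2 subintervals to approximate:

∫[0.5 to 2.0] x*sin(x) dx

f(x) = x*sin(x)
a = 0.5, b = 2.0, n = 2
h = (b - a)/n = 0.750000

Simpson's rule: (h/3)[f(x₀) + 4f(x₁) + 2f(x₂) + ... + f(xₙ)]

x_0 = 0.5000, f(x_0) = 0.239713, coefficient = 1
x_1 = 1.2500, f(x_1) = 1.186231, coefficient = 4
x_2 = 2.0000, f(x_2) = 1.818595, coefficient = 1

I ≈ (0.750000/3) × 6.803231 = 1.700808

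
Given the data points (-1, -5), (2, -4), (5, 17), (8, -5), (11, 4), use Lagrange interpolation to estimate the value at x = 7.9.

Lagrange interpolation formula:
P(x) = Σ yᵢ × Lᵢ(x)
where Lᵢ(x) = Π_{j≠i} (x - xⱼ)/(xᵢ - xⱼ)

L_0(7.9) = (7.9 - 2)/(-1 - 2) × (7.9 - 5)/(-1 - 5) × (7.9 - 8)/(-1 - 8) × (7.9 - 11)/(-1 - 11) = 0.002728
L_1(7.9) = (7.9 - (-1))/(2 - (-1)) × (7.9 - 5)/(2 - 5) × (7.9 - 8)/(2 - 8) × (7.9 - 11)/(2 - 11) = -0.016463
L_2(7.9) = (7.9 - (-1))/(5 - (-1)) × (7.9 - 2)/(5 - 2) × (7.9 - 8)/(5 - 8) × (7.9 - 11)/(5 - 11) = 0.050241
L_3(7.9) = (7.9 - (-1))/(8 - (-1)) × (7.9 - 2)/(8 - 2) × (7.9 - 5)/(8 - 5) × (7.9 - 11)/(8 - 11) = 0.971327
L_4(7.9) = (7.9 - (-1))/(11 - (-1)) × (7.9 - 2)/(11 - 2) × (7.9 - 5)/(11 - 5) × (7.9 - 8)/(11 - 8) = -0.007833

P(7.9) = (-5)×L_0(7.9) + (-4)×L_1(7.9) + 17×L_2(7.9) + (-5)×L_3(7.9) + 4×L_4(7.9)
P(7.9) = -3.981660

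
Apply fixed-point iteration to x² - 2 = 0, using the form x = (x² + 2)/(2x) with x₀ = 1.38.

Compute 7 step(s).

Equation: x² - 2 = 0
Fixed-point form: x = (x² + 2)/(2x)
x₀ = 1.38

x_1 = g(1.380000) = 1.414638
x_2 = g(1.414638) = 1.414214
x_3 = g(1.414214) = 1.414214
x_4 = g(1.414214) = 1.414214
x_5 = g(1.414214) = 1.414214
x_6 = g(1.414214) = 1.414214
x_7 = g(1.414214) = 1.414214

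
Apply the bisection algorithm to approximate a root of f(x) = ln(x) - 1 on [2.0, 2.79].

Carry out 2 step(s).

f(x) = ln(x) - 1
Initial interval: [2.0, 2.79]

Iteration 1:
  c_1 = (2.000000 + 2.790000)/2 = 2.395000
  f(c_1) = f(2.395000) = -0.126617
  f(a) × f(c) ≥ 0, new interval: [2.395000, 2.790000]
Iteration 2:
  c_2 = (2.395000 + 2.790000)/2 = 2.592500
  f(c_2) = f(2.592500) = -0.047377
  f(a) × f(c) ≥ 0, new interval: [2.592500, 2.790000]

After 2 iteration(s), the approximation is c_2 = 2.592500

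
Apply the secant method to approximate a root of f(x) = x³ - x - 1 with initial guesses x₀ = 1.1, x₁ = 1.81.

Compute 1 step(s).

f(x) = x³ - x - 1
x₀ = 1.1, x₁ = 1.81

Secant formula: x_{n+1} = x_n - f(x_n)(x_n - x_{n-1})/(f(x_n) - f(x_{n-1}))

Iteration 1:
  f(1.100000) = -0.769000
  f(1.810000) = 3.119741
  x_2 = 1.810000 - 3.119741×(1.810000 - 1.100000)/(3.119741 - (-0.769000))
       = 1.240403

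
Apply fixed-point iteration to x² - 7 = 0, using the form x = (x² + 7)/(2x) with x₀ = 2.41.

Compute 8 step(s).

Equation: x² - 7 = 0
Fixed-point form: x = (x² + 7)/(2x)
x₀ = 2.41

x_1 = g(2.410000) = 2.657282
x_2 = g(2.657282) = 2.645776
x_3 = g(2.645776) = 2.645751
x_4 = g(2.645751) = 2.645751
x_5 = g(2.645751) = 2.645751
x_6 = g(2.645751) = 2.645751
x_7 = g(2.645751) = 2.645751
x_8 = g(2.645751) = 2.645751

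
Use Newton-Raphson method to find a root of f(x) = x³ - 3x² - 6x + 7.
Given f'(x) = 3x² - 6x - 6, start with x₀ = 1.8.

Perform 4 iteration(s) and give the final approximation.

f(x) = x³ - 3x² - 6x + 7
f'(x) = 3x² - 6x - 6
x₀ = 1.8

Newton-Raphson formula: x_{n+1} = x_n - f(x_n)/f'(x_n)

Iteration 1:
  f(1.800000) = -7.688000
  f'(1.800000) = -7.080000
  x_1 = 1.800000 - (-7.688000)/(-7.080000) = 0.714124
Iteration 2:
  f(0.714124) = 1.549518
  f'(0.714124) = -8.754825
  x_2 = 0.714124 - 1.549518/(-8.754825) = 0.891114
Iteration 3:
  f(0.891114) = -0.021321
  f'(0.891114) = -8.964432
  x_3 = 0.891114 - (-0.021321)/(-8.964432) = 0.888736
Iteration 4:
  f(0.888736) = -0.000002
  f'(0.888736) = -8.962861
  x_4 = 0.888736 - (-0.000002)/(-8.962861) = 0.888736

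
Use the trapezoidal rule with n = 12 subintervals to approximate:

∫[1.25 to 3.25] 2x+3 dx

f(x) = 2x+3
a = 1.25, b = 3.25, n = 12
h = (b - a)/n = 0.166667

Trapezoidal rule: (h/2)[f(x₀) + 2f(x₁) + 2f(x₂) + ... + f(xₙ)]

x_0 = 1.2500, f(x_0) = 5.500000, coefficient = 1
x_1 = 1.4167, f(x_1) = 5.833333, coefficient = 2
x_2 = 1.5833, f(x_2) = 6.166667, coefficient = 2
x_3 = 1.7500, f(x_3) = 6.500000, coefficient = 2
x_4 = 1.9167, f(x_4) = 6.833333, coefficient = 2
x_5 = 2.0833, f(x_5) = 7.166667, coefficient = 2
x_6 = 2.2500, f(x_6) = 7.500000, coefficient = 2
x_7 = 2.4167, f(x_7) = 7.833333, coefficient = 2
x_8 = 2.5833, f(x_8) = 8.166667, coefficient = 2
x_9 = 2.7500, f(x_9) = 8.500000, coefficient = 2
x_10 = 2.9167, f(x_10) = 8.833333, coefficient = 2
x_11 = 3.0833, f(x_11) = 9.166667, coefficient = 2
x_12 = 3.2500, f(x_12) = 9.500000, coefficient = 1

I ≈ (0.166667/2) × 180.000000 = 15.000000
Exact value: 15.000000
Error: 0.000000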